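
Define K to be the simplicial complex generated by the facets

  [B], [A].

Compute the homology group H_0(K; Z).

H_0 = Z^2.

We work with the vertex ordering A < B. The simplices of K, each written with vertices in increasing order, are:

  0-simplices (2): A, B

Hence C_0 ≅ Z^2.

Now H_k = ker ∂_k / im ∂_{k+1}, so:

  H_0: rank C_0 − rank ∂_1 = 2 − 0 = 2, and there is no ∂_1, so H_0 ≅ Z^2.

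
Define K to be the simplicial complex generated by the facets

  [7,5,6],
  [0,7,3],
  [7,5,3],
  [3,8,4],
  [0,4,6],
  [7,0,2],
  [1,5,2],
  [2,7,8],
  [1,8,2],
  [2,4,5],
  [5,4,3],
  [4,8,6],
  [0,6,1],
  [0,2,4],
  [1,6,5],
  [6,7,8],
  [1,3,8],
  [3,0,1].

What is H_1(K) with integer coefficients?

Take the total order 0 < 1 < 2 < 3 < 4 < 5 < 6 < 7 < 8 on the vertex set. Then K (dimension 2) consists of the simplices:

  0-simplices (9): [0], [1], [2], [3], [4], [5], [6], [7], [8]
  1-simplices (27): (27 of them)
  2-simplices (18): [0,1,3], [0,1,6], [0,2,4], [0,2,7], [0,3,7], [0,4,6], [1,2,5], [1,2,8], [1,3,8], [1,5,6], [2,4,5], [2,7,8], [3,4,5], [3,4,8], [3,5,7], [4,6,8], [5,6,7], [6,7,8]

so the chain groups are C_0 ≅ Z^9, C_1 ≅ Z^27, C_2 ≅ Z^18.

Boundary ∂_1: C_1 → C_0 sends each edge [p,q] (with p < q) to q − p. For instance
  ∂[4,8] = [8] − [4].
This gives a 9×27 integer matrix of rank 8; reducing to Smith normal form yields diagonal entries (1,1,1,1,1,1,1,1).

The boundary map ∂_2: C_2 → C_1 sends each 2-simplex [p,q,r] to [q,r] − [p,r] + [p,q]. For instance
  ∂[5,6,7] = [6,7] − [5,7] + [5,6],
  ∂[6,7,8] = [7,8] − [6,8] + [6,7].
This gives a 27×18 integer matrix of rank 17; reducing to Smith normal form yields diagonal entries (1,1,1,1,1,1,1,1,1,1,1,1,1,1,1,1,1).

From H_k ≅ ker(∂_k) / im(∂_{k+1}) we obtain:

  H_1: rank ker ∂_1 − rank ∂_2 = (27 − 8) − 17 = 2, and the invariant factors of ∂_2 are all 1, so H_1 ≅ Z^2.

H_1 ≅ Z^2.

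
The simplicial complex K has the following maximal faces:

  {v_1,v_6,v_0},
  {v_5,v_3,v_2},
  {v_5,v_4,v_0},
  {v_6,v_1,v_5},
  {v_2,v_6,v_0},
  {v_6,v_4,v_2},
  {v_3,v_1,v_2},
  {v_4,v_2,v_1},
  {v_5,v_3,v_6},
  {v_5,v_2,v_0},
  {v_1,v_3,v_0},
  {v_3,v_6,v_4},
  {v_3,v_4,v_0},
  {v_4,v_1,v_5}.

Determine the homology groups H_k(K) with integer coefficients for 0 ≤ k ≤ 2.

H_0 ≅ Z,  H_1 ≅ Z^2,  H_2 ≅ Z.

Order the vertices as v_0 < v_1 < v_2 < v_3 < v_4 < v_5 < v_6. Listing each simplex with vertices in this order, K has dimension 2 with simplices:

  0-simplices (7): [v_0], [v_1], [v_2], [v_3], [v_4], [v_5], [v_6]
  1-simplices (21): (21 of them)
  2-simplices (14): (14 of them)

giving chain groups C_0 ≅ Z^7, C_1 ≅ Z^21, C_2 ≅ Z^14.

∂_1: C_1 → C_0 sends each edge [p,q] (with p < q) to q − p.
As a 7×21 matrix over Z this has rank 6, with invariant factors (1,1,1,1,1,1).

∂_2: C_2 → C_1 maps a triangle to the signed sum of its edges. For instance
  ∂[v_0,v_1,v_6] = [v_1,v_6] − [v_0,v_6] + [v_0,v_1],
  ∂[v_3,v_4,v_6] = [v_4,v_6] − [v_3,v_6] + [v_3,v_4].
The 21×14 boundary matrix has rank 13 and Smith normal form diag(1,1,1,1,1,1,1,1,1,1,1,1,1).

Computing H_k = (kernel of ∂_k) / (image of ∂_{k+1}):

  H_0: rank C_0 − rank ∂_1 = 7 − 6 = 1, and the invariant factors of ∂_1 are all 1, so H_0 = Z.
  H_1: rank ker ∂_1 − rank ∂_2 = (21 − 6) − 13 = 2, and the invariant factors of ∂_2 are all 1, so H_1 = Z^2.
  H_2: rank ker ∂_2 − rank ∂_3 = (14 − 13) − 0 = 1, and there is no ∂_3, so H_2 = Z.

As a check, the Euler characteristic is 7 − 21 + 14 = 0, which agrees with 1 − 2 + 1 = 0.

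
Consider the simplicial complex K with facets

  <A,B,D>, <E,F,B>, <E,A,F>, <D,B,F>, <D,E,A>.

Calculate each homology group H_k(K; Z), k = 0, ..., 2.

Take the total order A < B < D < E < F on the vertex set. Then K (dimension 2) consists of the simplices:

  0-simplices (5): A, B, D, E, F
  1-simplices (10): AB, AD, AE, AF, BD, BE, BF, DE, DF, EF
  2-simplices (5): ABD, ADE, AEF, BDF, BEF

Hence C_0 ≅ Z^5, C_1 ≅ Z^10, C_2 ≅ Z^5.

∂_1: C_1 → C_0 is given by ∂[p,q] = [q] − [p]. For instance
  ∂BF = F − B.
This gives a 5×10 integer matrix of rank 4; reducing to Smith normal form yields diagonal entries (1,1,1,1).

The boundary map ∂_2: C_2 → C_1 maps a triangle to the signed sum of its edges. For instance
  ∂BDF = DF − BF + BD,
  ∂BEF = EF − BF + BE.
As a 10×5 matrix over Z this has rank 5, with invariant factors (1,1,1,1,1).

Now H_k = ker ∂_k / im ∂_{k+1}, so:

  H_0: rank C_0 − rank ∂_1 = 5 − 4 = 1, and the invariant factors of ∂_1 are all 1, so H_0 ≅ Z.
  H_1: rank ker ∂_1 − rank ∂_2 = (10 − 4) − 5 = 1, and the invariant factors of ∂_2 are all 1, so H_1 ≅ Z.
  H_2: rank ker ∂_2 − rank ∂_3 = (5 − 5) − 0 = 0, and there is no ∂_3, so H_2 ≅ 0.

H_0 ≅ Z,  H_1 ≅ Z,  H_2 = 0.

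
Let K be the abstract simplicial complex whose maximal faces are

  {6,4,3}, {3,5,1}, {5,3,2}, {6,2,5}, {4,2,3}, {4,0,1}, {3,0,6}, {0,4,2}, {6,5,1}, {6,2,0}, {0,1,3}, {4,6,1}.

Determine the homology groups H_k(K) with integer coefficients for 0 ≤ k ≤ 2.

H_0 = Z,  H_1 = Z/2,  H_2 = 0.

We work with the vertex ordering 0 < 1 < 2 < 3 < 4 < 5 < 6. The simplices of K, each written with vertices in increasing order, are:

  0-simplices (7): [0], [1], [2], [3], [4], [5], [6]
  1-simplices (18): [0,1], [0,2], [0,3], [0,4], [0,6], [1,3], [1,4], [1,5], [1,6], [2,3], [2,4], [2,5], [2,6], [3,4], [3,5], [3,6], [4,6], [5,6]
  2-simplices (12): [0,1,3], [0,1,4], [0,2,4], [0,2,6], [0,3,6], [1,3,5], [1,4,6], [1,5,6], [2,3,4], [2,3,5], [2,5,6], [3,4,6]

Hence C_0 ≅ Z^7, C_1 ≅ Z^18, C_2 ≅ Z^12.

∂_1: C_1 → C_0 sends each edge [p,q] (with p < q) to q − p.
This gives a 7×18 integer matrix of rank 6; reducing to Smith normal form yields diagonal entries (1,1,1,1,1,1).

∂_2: C_2 → C_1 maps a triangle to the signed sum of its edges. For instance
  ∂[2,3,5] = [3,5] − [2,5] + [2,3],
  ∂[1,5,6] = [5,6] − [1,6] + [1,5].
This gives a 18×12 integer matrix of rank 12; reducing to Smith normal form yields diagonal entries (1,1,1,1,1,1,1,1,1,1,1,2).

Reading off H_k = ker ∂_k / im ∂_{k+1}:

  H_0: rank C_0 − rank ∂_1 = 7 − 6 = 1, and the invariant factors of ∂_1 are all 1, so H_0 ≅ Z.
  H_1: rank ker ∂_1 − rank ∂_2 = (18 − 6) − 12 = 0, and ∂_2 has invariant factor 2 > 1, so H_1 ≅ Z/2.
  H_2: rank ker ∂_2 − rank ∂_3 = (12 − 12) − 0 = 0, and there is no ∂_3, so H_2 ≅ 0.

As a check, the Euler characteristic is 7 − 18 + 12 = 1, which agrees with 1 − 0 + 0 = 1.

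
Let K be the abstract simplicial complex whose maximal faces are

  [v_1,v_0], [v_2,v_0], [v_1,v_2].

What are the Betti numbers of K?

Take the total order v_0 < v_1 < v_2 on the vertex set. Then K (dimension 1) consists of the simplices:

  0-simplices (3): [v_0], [v_1], [v_2]
  1-simplices (3): [v_0,v_1], [v_0,v_2], [v_1,v_2]

giving chain groups C_0 ≅ Z^3, C_1 ≅ Z^3.

Boundary ∂_1: C_1 → C_0 maps an edge to its endpoints' difference, ∂[p,q] = q − p. For instance
  ∂[v_1,v_2] = [v_2] − [v_1].
This gives a 3×3 integer matrix of rank 2; reducing to Smith normal form yields diagonal entries (1,1).

Reading off H_k = ker ∂_k / im ∂_{k+1}:

  H_0: rank C_0 − rank ∂_1 = 3 − 2 = 1, and the invariant factors of ∂_1 are all 1, so H_0 = Z.
  H_1: rank ker ∂_1 − rank ∂_2 = (3 − 2) − 0 = 1, and there is no ∂_2, so H_1 = Z.

As a check, the Euler characteristic is 3 − 3 = 0, which agrees with 1 − 1 = 0.
(K is a triangulation of the circle S^1.)

Hence the Betti numbers are b_0 = 1, b_1 = 1.

b_0 = 1, b_1 = 1.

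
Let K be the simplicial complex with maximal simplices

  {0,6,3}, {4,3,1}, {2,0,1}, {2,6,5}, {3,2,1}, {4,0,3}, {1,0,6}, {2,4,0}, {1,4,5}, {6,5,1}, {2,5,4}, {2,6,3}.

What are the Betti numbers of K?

Take the total order 0 < 1 < 2 < 3 < 4 < 5 < 6 on the vertex set. Then K (dimension 2) consists of the simplices:

  0-simplices (7): [0], [1], [2], [3], [4], [5], [6]
  1-simplices (18): [0,1], [0,2], [0,3], [0,4], [0,6], [1,2], [1,3], [1,4], [1,5], [1,6], [2,3], [2,4], [2,5], [2,6], [3,4], [3,6], [4,5], [5,6]
  2-simplices (12): [0,1,2], [0,1,6], [0,2,4], [0,3,4], [0,3,6], [1,2,3], [1,3,4], [1,4,5], [1,5,6], [2,3,6], [2,4,5], [2,5,6]

giving chain groups C_0 ≅ Z^7, C_1 ≅ Z^18, C_2 ≅ Z^12.

∂_1: C_1 → C_0 maps an edge to its endpoints' difference, ∂[p,q] = q − p.
As a 7×18 matrix over Z this has rank 6, with invariant factors (1,1,1,1,1,1).

∂_2: C_2 → C_1 sends each 2-simplex [p,q,r] to [q,r] − [p,r] + [p,q]. For instance
  ∂[2,3,6] = [3,6] − [2,6] + [2,3],
  ∂[2,5,6] = [5,6] − [2,6] + [2,5].
The 18×12 boundary matrix has rank 12 and Smith normal form diag(1,1,1,1,1,1,1,1,1,1,1,2).

Now H_k = ker ∂_k / im ∂_{k+1}, so:

  H_0: rank C_0 − rank ∂_1 = 7 − 6 = 1, and the invariant factors of ∂_1 are all 1, so H_0 ≅ Z.
  H_1: rank ker ∂_1 − rank ∂_2 = (18 − 6) − 12 = 0, and ∂_2 has invariant factor 2 > 1, so H_1 ≅ Z/2.
  H_2: rank ker ∂_2 − rank ∂_3 = (12 − 12) − 0 = 0, and there is no ∂_3, so H_2 ≅ 0.

(K is a triangulation of the real projective plane RP^2.)

Hence the Betti numbers are b_0 = 1, b_1 = 0, b_2 = 0.

b_0 = 1, b_1 = 0, b_2 = 0.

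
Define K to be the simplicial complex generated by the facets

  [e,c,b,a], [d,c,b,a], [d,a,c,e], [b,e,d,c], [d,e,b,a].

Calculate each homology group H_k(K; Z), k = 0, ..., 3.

H_0 ≅ Z,  H_1 = 0,  H_2 = 0,  H_3 ≅ Z.

We work with the vertex ordering a < b < c < d < e. The simplices of K, each written with vertices in increasing order, are:

  0-simplices (5): a, b, c, d, e
  1-simplices (10): ab, ac, ad, ae, bc, bd, be, cd, ce, de
  2-simplices (10): abc, abd, abe, acd, ace, ade, bcd, bce, bde, cde
  3-simplices (5): abcd, abce, abde, acde, bcde

so the chain groups are C_0 ≅ Z^5, C_1 ≅ Z^10, C_2 ≅ Z^10, C_3 ≅ Z^5.

The boundary map ∂_1: C_1 → C_0 is given by ∂[p,q] = [q] − [p]. For instance
  ∂ad = d − a.
This gives a 5×10 integer matrix of rank 4; reducing to Smith normal form yields diagonal entries (1,1,1,1).

∂_2: C_2 → C_1 maps a triangle to the signed sum of its edges. For instance
  ∂abd = bd − ad + ab,
  ∂abc = bc − ac + ab.
The resulting 10×10 matrix has rank 6, and its Smith normal form has invariant factors (1,1,1,1,1,1).

Boundary ∂_3: C_3 → C_2 sends each 3-simplex σ to the alternating sum Σ_i (−1)^i (σ with its i-th vertex removed). For instance
  ∂abcd = bcd − acd + abd − abc,
  ∂abce = bce − ace + abe − abc.
As a 10×5 matrix over Z this has rank 4, with invariant factors (1,1,1,1).

Now H_k = ker ∂_k / im ∂_{k+1}, so:

  H_0: rank C_0 − rank ∂_1 = 5 − 4 = 1, and the invariant factors of ∂_1 are all 1, so H_0 = Z.
  H_1: rank ker ∂_1 − rank ∂_2 = (10 − 4) − 6 = 0, and the invariant factors of ∂_2 are all 1, so H_1 = 0.
  H_2: rank ker ∂_2 − rank ∂_3 = (10 − 6) − 4 = 0, and the invariant factors of ∂_3 are all 1, so H_2 = 0.
  H_3: rank ker ∂_3 − rank ∂_4 = (5 − 4) − 0 = 1, and there is no ∂_4, so H_3 = Z.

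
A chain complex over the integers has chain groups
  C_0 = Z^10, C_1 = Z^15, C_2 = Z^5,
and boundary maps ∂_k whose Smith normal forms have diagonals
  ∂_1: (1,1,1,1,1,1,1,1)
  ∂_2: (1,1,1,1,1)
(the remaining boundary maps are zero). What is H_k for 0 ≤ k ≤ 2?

H_0: b_0 = 10 − 0 − 8 = 2; torsion from ∂_1 factors > 1: none. So H_0 = Z^2.
H_1: b_1 = 15 − 8 − 5 = 2; torsion from ∂_2 factors > 1: none. So H_1 = Z^2.
H_2: b_2 = 5 − 5 − 0 = 0; torsion from ∂_3 factors > 1: none. So H_2 = 0.

H_0 = Z^2,  H_1 = Z^2,  H_2 = 0.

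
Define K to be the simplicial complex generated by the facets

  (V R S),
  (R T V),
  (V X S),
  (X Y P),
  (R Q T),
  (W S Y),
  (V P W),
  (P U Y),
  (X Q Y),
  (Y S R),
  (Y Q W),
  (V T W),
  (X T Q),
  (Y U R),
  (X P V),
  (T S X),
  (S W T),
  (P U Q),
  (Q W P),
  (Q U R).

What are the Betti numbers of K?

Order the vertices as P < Q < R < S < T < U < V < W < X < Y. Listing each simplex with vertices in this order, K has dimension 2 with simplices:

  0-simplices (10): P, Q, R, S, T, U, V, W, X, Y
  1-simplices (30): PQ, PU, PV, PW, PX, PY, QR, QT, QU, QW, QX, QY, RS, RT, RU, RV, RY, ST, SV, SW, SX, SY, TV, TW, TX, UY, VW, VX, WY, XY
  2-simplices (20): PQU, PQW, PUY, PVW, PVX, PXY, QRT, QRU, QTX, QWY, QXY, RSV, RSY, RTV, RUY, STW, STX, SVX, SWY, TVW

giving chain groups C_0 ≅ Z^10, C_1 ≅ Z^30, C_2 ≅ Z^20.

Boundary ∂_1: C_1 → C_0 maps an edge to its endpoints' difference, ∂[p,q] = q − p. For instance
  ∂RT = T − R.
As a 10×30 matrix over Z this has rank 9, with invariant factors (1,1,1,1,1,1,1,1,1).

∂_2: C_2 → C_1 maps a triangle to the signed sum of its edges. For instance
  ∂RUY = UY − RY + RU,
  ∂QWY = WY − QY + QW.
The resulting 30×20 matrix has rank 20, and its Smith normal form has invariant factors (1,1,1,1,1,1,1,1,1,1,1,1,1,1,1,1,1,1,1,2).

Computing H_k = (kernel of ∂_k) / (image of ∂_{k+1}):

  H_0: rank C_0 − rank ∂_1 = 10 − 9 = 1, and the invariant factors of ∂_1 are all 1, so H_0 = Z.
  H_1: rank ker ∂_1 − rank ∂_2 = (30 − 9) − 20 = 1, and ∂_2 has invariant factor 2 > 1, so H_1 = Z ⊕ Z/2Z.
  H_2: rank ker ∂_2 − rank ∂_3 = (20 − 20) − 0 = 0, and there is no ∂_3, so H_2 = 0.

As a check, the Euler characteristic is 10 − 30 + 20 = 0, which agrees with 1 − 1 + 0 = 0.

Hence the Betti numbers are b_0 = 1, b_1 = 1, b_2 = 0.

b_0 = 1, b_1 = 1, b_2 = 0.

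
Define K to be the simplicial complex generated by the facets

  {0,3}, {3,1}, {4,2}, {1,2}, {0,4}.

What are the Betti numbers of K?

Order the vertices as 0 < 1 < 2 < 3 < 4. Listing each simplex with vertices in this order, K has dimension 1 with simplices:

  0-simplices (5): [0], [1], [2], [3], [4]
  1-simplices (5): [0,3], [0,4], [1,2], [1,3], [2,4]

so the chain groups are C_0 ≅ Z^5, C_1 ≅ Z^5.

Boundary ∂_1: C_1 → C_0 sends each edge [p,q] (with p < q) to q − p.
The 5×5 boundary matrix has rank 4 and Smith normal form diag(1,1,1,1).

Computing H_k = (kernel of ∂_k) / (image of ∂_{k+1}):

  H_0: rank C_0 − rank ∂_1 = 5 − 4 = 1, and the invariant factors of ∂_1 are all 1, so H_0 = Z.
  H_1: rank ker ∂_1 − rank ∂_2 = (5 − 4) − 0 = 1, and there is no ∂_2, so H_1 = Z.

Hence the Betti numbers are b_0 = 1, b_1 = 1.

b_0 = 1, b_1 = 1.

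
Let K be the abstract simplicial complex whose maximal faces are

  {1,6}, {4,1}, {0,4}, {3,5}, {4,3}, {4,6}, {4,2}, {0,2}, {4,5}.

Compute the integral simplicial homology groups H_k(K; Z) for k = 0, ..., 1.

K has 7 vertices, 9 edges.
rank ∂_0 = 0, rank ∂_1 = 6 ⇒ b_0 = 7 − 0 − 6 = 1; all invariant factors of ∂_1 are 1 so no torsion. So H_0 = Z.
rank ∂_1 = 6, rank ∂_2 = 0 ⇒ b_1 = 9 − 6 − 0 = 3. So H_1 = Z^3.

H_0 ≅ Z,  H_1 ≅ Z^3.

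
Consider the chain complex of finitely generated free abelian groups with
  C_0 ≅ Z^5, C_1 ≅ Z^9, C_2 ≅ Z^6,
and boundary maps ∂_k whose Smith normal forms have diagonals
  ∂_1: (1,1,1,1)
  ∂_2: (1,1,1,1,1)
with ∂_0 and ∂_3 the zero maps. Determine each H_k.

H_0: b_0 = 5 − 0 − 4 = 1; torsion from ∂_1 factors > 1: none. So H_0 ≅ Z.
H_1: b_1 = 9 − 4 − 5 = 0; torsion from ∂_2 factors > 1: none. So H_1 ≅ 0.
H_2: b_2 = 6 − 5 − 0 = 1; torsion from ∂_3 factors > 1: none. So H_2 ≅ Z.

H_0 ≅ Z,  H_1 = 0,  H_2 ≅ Z.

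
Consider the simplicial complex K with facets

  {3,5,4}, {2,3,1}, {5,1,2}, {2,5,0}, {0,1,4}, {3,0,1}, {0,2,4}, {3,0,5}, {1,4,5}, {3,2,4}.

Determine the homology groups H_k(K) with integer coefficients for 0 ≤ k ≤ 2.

We work with the vertex ordering 0 < 1 < 2 < 3 < 4 < 5. The simplices of K, each written with vertices in increasing order, are:

  0-simplices (6): [0], [1], [2], [3], [4], [5]
  1-simplices (15): [0,1], [0,2], [0,3], [0,4], [0,5], [1,2], [1,3], [1,4], [1,5], [2,3], [2,4], [2,5], [3,4], [3,5], [4,5]
  2-simplices (10): [0,1,3], [0,1,4], [0,2,4], [0,2,5], [0,3,5], [1,2,3], [1,2,5], [1,4,5], [2,3,4], [3,4,5]

giving chain groups C_0 ≅ Z^6, C_1 ≅ Z^15, C_2 ≅ Z^10.

∂_1: C_1 → C_0 is given by ∂[p,q] = [q] − [p].
As a 6×15 matrix over Z this has rank 5, with invariant factors (1,1,1,1,1).

∂_2: C_2 → C_1 sends each 2-simplex [p,q,r] to [q,r] − [p,r] + [p,q]. For instance
  ∂[3,4,5] = [4,5] − [3,5] + [3,4],
  ∂[0,1,4] = [1,4] − [0,4] + [0,1].
As a 15×10 matrix over Z this has rank 10, with invariant factors (1,1,1,1,1,1,1,1,1,2).

Now H_k = ker ∂_k / im ∂_{k+1}, so:

  H_0: rank C_0 − rank ∂_1 = 6 − 5 = 1, and the invariant factors of ∂_1 are all 1, so H_0 ≅ Z.
  H_1: rank ker ∂_1 − rank ∂_2 = (15 − 5) − 10 = 0, and ∂_2 has invariant factor 2 > 1, so H_1 ≅ Z/2.
  H_2: rank ker ∂_2 − rank ∂_3 = (10 − 10) − 0 = 0, and there is no ∂_3, so H_2 ≅ 0.

H_0 = Z,  H_1 = Z/2,  H_2 = 0.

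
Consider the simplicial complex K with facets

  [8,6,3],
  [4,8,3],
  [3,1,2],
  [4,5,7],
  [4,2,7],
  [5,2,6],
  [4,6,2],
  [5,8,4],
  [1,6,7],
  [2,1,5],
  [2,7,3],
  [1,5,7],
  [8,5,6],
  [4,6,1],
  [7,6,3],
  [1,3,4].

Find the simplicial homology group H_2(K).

H_2 = Z.

Take the total order 1 < 2 < 3 < 4 < 5 < 6 < 7 < 8 on the vertex set. Then K (dimension 2) consists of the simplices:

  0-simplices (8): [1], [2], [3], [4], [5], [6], [7], [8]
  1-simplices (24): (24 of them)
  2-simplices (16): [1,2,3], [1,2,5], [1,3,4], [1,4,6], [1,5,7], [1,6,7], [2,3,7], [2,4,6], [2,4,7], [2,5,6], [3,4,8], [3,6,7], [3,6,8], [4,5,7], [4,5,8], [5,6,8]

Hence C_0 ≅ Z^8, C_1 ≅ Z^24, C_2 ≅ Z^16.

Boundary ∂_1: C_1 → C_0 maps an edge to its endpoints' difference, ∂[p,q] = q − p. For instance
  ∂[2,3] = [3] − [2].
The 8×24 boundary matrix has rank 7 and Smith normal form diag(1,1,1,1,1,1,1).

Boundary ∂_2: C_2 → C_1 maps a triangle to the signed sum of its edges. For instance
  ∂[3,6,7] = [6,7] − [3,7] + [3,6],
  ∂[5,6,8] = [6,8] − [5,8] + [5,6].
This gives a 24×16 integer matrix of rank 15; reducing to Smith normal form yields diagonal entries (1,1,1,1,1,1,1,1,1,1,1,1,1,1,1).

From H_k ≅ ker(∂_k) / im(∂_{k+1}) we obtain:

  H_2: rank ker ∂_2 − rank ∂_3 = (16 − 15) − 0 = 1, and there is no ∂_3, so H_2 ≅ Z.

(K is a triangulation of the torus T^2.)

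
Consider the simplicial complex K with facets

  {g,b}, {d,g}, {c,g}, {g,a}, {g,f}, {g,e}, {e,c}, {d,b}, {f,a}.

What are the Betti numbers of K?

b_0 = 1, b_1 = 3.

Fix the vertex order a < b < c < d < e < f < g and write every simplex with vertices in increasing order. Then dim K = 1 and the simplices of K are:

  0-simplices (7): a, b, c, d, e, f, g
  1-simplices (9): af, ag, bd, bg, ce, cg, dg, eg, fg

giving chain groups C_0 ≅ Z^7, C_1 ≅ Z^9.

The boundary map ∂_1: C_1 → C_0 maps an edge to its endpoints' difference, ∂[p,q] = q − p. For instance
  ∂af = f − a.
The resulting 7×9 matrix has rank 6, and its Smith normal form has invariant factors (1,1,1,1,1,1).

Reading off H_k = ker ∂_k / im ∂_{k+1}:

  H_0: rank C_0 − rank ∂_1 = 7 − 6 = 1, and the invariant factors of ∂_1 are all 1, so H_0 ≅ Z.
  H_1: rank ker ∂_1 − rank ∂_2 = (9 − 6) − 0 = 3, and there is no ∂_2, so H_1 ≅ Z^3.

Hence the Betti numbers are b_0 = 1, b_1 = 3.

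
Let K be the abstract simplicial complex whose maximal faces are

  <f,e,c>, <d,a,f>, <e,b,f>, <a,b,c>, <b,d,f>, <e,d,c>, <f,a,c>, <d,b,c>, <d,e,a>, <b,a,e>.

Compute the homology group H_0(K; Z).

H_0 ≅ Z.

Fix the vertex order a < b < c < d < e < f and write every simplex with vertices in increasing order. Then dim K = 2 and the simplices of K are:

  0-simplices (6): a, b, c, d, e, f
  1-simplices (15): ab, ac, ad, ae, af, bc, bd, be, bf, cd, ce, cf, de, df, ef
  2-simplices (10): abc, abe, acf, ade, adf, bcd, bdf, bef, cde, cef

giving chain groups C_0 ≅ Z^6, C_1 ≅ Z^15, C_2 ≅ Z^10.

The boundary map ∂_1: C_1 → C_0 sends each edge [p,q] (with p < q) to q − p. For instance
  ∂ab = b − a.
The 6×15 boundary matrix has rank 5 and Smith normal form diag(1,1,1,1,1).

∂_2: C_2 → C_1 acts by ∂[p,q,r] = [q,r] − [p,r] + [p,q]. For instance
  ∂abe = be − ae + ab,
  ∂cef = ef − cf + ce.
This gives a 15×10 integer matrix of rank 10; reducing to Smith normal form yields diagonal entries (1,1,1,1,1,1,1,1,1,2).

Reading off H_k = ker ∂_k / im ∂_{k+1}:

  H_0: rank C_0 − rank ∂_1 = 6 − 5 = 1, and the invariant factors of ∂_1 are all 1, so H_0 = Z.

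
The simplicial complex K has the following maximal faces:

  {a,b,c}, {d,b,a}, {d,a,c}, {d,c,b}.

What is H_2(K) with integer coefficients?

Fix the vertex order a < b < c < d and write every simplex with vertices in increasing order. Then dim K = 2 and the simplices of K are:

  0-simplices (4): a, b, c, d
  1-simplices (6): ab, ac, ad, bc, bd, cd
  2-simplices (4): abc, abd, acd, bcd

so the chain groups are C_0 ≅ Z^4, C_1 ≅ Z^6, C_2 ≅ Z^4.

Boundary ∂_1: C_1 → C_0 is given by ∂[p,q] = [q] − [p]. For instance
  ∂bc = c − b.
As a 4×6 matrix over Z this has rank 3, with invariant factors (1,1,1).

Boundary ∂_2: C_2 → C_1 maps a triangle to the signed sum of its edges. For instance
  ∂bcd = cd − bd + bc,
  ∂acd = cd − ad + ac.
The 6×4 boundary matrix has rank 3 and Smith normal form diag(1,1,1).

Computing H_k = (kernel of ∂_k) / (image of ∂_{k+1}):

  H_2: rank ker ∂_2 − rank ∂_3 = (4 − 3) − 0 = 1, and there is no ∂_3, so H_2 = Z.

(K is a triangulation of the 2-sphere S^2.)

H_2 = Z.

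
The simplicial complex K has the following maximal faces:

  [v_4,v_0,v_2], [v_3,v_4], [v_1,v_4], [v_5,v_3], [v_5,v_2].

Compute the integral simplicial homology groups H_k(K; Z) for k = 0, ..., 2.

We work with the vertex ordering v_0 < v_1 < v_2 < v_3 < v_4 < v_5. The simplices of K, each written with vertices in increasing order, are:

  0-simplices (6): [v_0], [v_1], [v_2], [v_3], [v_4], [v_5]
  1-simplices (7): [v_0,v_2], [v_0,v_4], [v_1,v_4], [v_2,v_4], [v_2,v_5], [v_3,v_4], [v_3,v_5]
  2-simplices (1): [v_0,v_2,v_4]

so the chain groups are C_0 ≅ Z^6, C_1 ≅ Z^7, C_2 ≅ Z^1.

The boundary map ∂_1: C_1 → C_0 sends each edge [p,q] (with p < q) to q − p.
As a 6×7 matrix over Z this has rank 5, with invariant factors (1,1,1,1,1).

The boundary map ∂_2: C_2 → C_1 maps a triangle to the signed sum of its edges. For instance
  ∂[v_0,v_2,v_4] = [v_2,v_4] − [v_0,v_4] + [v_0,v_2].
The 7×1 boundary matrix has rank 1 and Smith normal form diag(1).

From H_k ≅ ker(∂_k) / im(∂_{k+1}) we obtain:

  H_0: rank C_0 − rank ∂_1 = 6 − 5 = 1, and the invariant factors of ∂_1 are all 1, so H_0 = Z.
  H_1: rank ker ∂_1 − rank ∂_2 = (7 − 5) − 1 = 1, and the invariant factors of ∂_2 are all 1, so H_1 = Z.
  H_2: rank ker ∂_2 − rank ∂_3 = (1 − 1) − 0 = 0, and there is no ∂_3, so H_2 = 0.

H_0 = Z,  H_1 = Z,  H_2 = 0.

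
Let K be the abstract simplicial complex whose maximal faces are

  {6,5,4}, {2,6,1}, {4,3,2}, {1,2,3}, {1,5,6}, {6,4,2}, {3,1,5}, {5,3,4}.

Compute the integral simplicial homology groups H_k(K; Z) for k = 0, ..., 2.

Take the total order 1 < 2 < 3 < 4 < 5 < 6 on the vertex set. Then K (dimension 2) consists of the simplices:

  0-simplices (6): [1], [2], [3], [4], [5], [6]
  1-simplices (12): [1,2], [1,3], [1,5], [1,6], [2,3], [2,4], [2,6], [3,4], [3,5], [4,5], [4,6], [5,6]
  2-simplices (8): [1,2,3], [1,2,6], [1,3,5], [1,5,6], [2,3,4], [2,4,6], [3,4,5], [4,5,6]

so the chain groups are C_0 ≅ Z^6, C_1 ≅ Z^12, C_2 ≅ Z^8.

The boundary map ∂_1: C_1 → C_0 maps an edge to its endpoints' difference, ∂[p,q] = q − p. For instance
  ∂[3,5] = [5] − [3].
This gives a 6×12 integer matrix of rank 5; reducing to Smith normal form yields diagonal entries (1,1,1,1,1).

∂_2: C_2 → C_1 sends each 2-simplex [p,q,r] to [q,r] − [p,r] + [p,q]. For instance
  ∂[2,3,4] = [3,4] − [2,4] + [2,3],
  ∂[1,5,6] = [5,6] − [1,6] + [1,5].
This gives a 12×8 integer matrix of rank 7; reducing to Smith normal form yields diagonal entries (1,1,1,1,1,1,1).

From H_k ≅ ker(∂_k) / im(∂_{k+1}) we obtain:

  H_0: rank C_0 − rank ∂_1 = 6 − 5 = 1, and the invariant factors of ∂_1 are all 1, so H_0 ≅ Z.
  H_1: rank ker ∂_1 − rank ∂_2 = (12 − 5) − 7 = 0, and the invariant factors of ∂_2 are all 1, so H_1 ≅ 0.
  H_2: rank ker ∂_2 − rank ∂_3 = (8 − 7) − 0 = 1, and there is no ∂_3, so H_2 ≅ Z.

H_0 = Z,  H_1 = 0,  H_2 = Z.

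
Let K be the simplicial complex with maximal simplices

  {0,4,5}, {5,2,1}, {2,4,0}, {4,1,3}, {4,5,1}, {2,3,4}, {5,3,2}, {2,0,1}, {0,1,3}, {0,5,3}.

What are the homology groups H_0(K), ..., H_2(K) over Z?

H_0 ≅ Z,  H_1 ≅ Z/2,  H_2 = 0.

Take the total order 0 < 1 < 2 < 3 < 4 < 5 on the vertex set. Then K (dimension 2) consists of the simplices:

  0-simplices (6): [0], [1], [2], [3], [4], [5]
  1-simplices (15): [0,1], [0,2], [0,3], [0,4], [0,5], [1,2], [1,3], [1,4], [1,5], [2,3], [2,4], [2,5], [3,4], [3,5], [4,5]
  2-simplices (10): [0,1,2], [0,1,3], [0,2,4], [0,3,5], [0,4,5], [1,2,5], [1,3,4], [1,4,5], [2,3,4], [2,3,5]

Hence C_0 ≅ Z^6, C_1 ≅ Z^15, C_2 ≅ Z^10.

The boundary map ∂_1: C_1 → C_0 maps an edge to its endpoints' difference, ∂[p,q] = q − p.
This gives a 6×15 integer matrix of rank 5; reducing to Smith normal form yields diagonal entries (1,1,1,1,1).

∂_2: C_2 → C_1 sends each 2-simplex [p,q,r] to [q,r] − [p,r] + [p,q]. For instance
  ∂[0,3,5] = [3,5] − [0,5] + [0,3],
  ∂[1,3,4] = [3,4] − [1,4] + [1,3].
The resulting 15×10 matrix has rank 10, and its Smith normal form has invariant factors (1,1,1,1,1,1,1,1,1,2).

From H_k ≅ ker(∂_k) / im(∂_{k+1}) we obtain:

  H_0: rank C_0 − rank ∂_1 = 6 − 5 = 1, and the invariant factors of ∂_1 are all 1, so H_0 ≅ Z.
  H_1: rank ker ∂_1 − rank ∂_2 = (15 − 5) − 10 = 0, and ∂_2 has invariant factor 2 > 1, so H_1 ≅ Z/2.
  H_2: rank ker ∂_2 − rank ∂_3 = (10 − 10) − 0 = 0, and there is no ∂_3, so H_2 ≅ 0.

As a check, the Euler characteristic is 6 − 15 + 10 = 1, which agrees with 1 − 0 + 0 = 1.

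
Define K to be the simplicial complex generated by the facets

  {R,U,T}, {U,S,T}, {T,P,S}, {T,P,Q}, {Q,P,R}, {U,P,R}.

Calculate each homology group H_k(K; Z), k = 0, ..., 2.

Order the vertices as P < Q < R < S < T < U. Listing each simplex with vertices in this order, K has dimension 2 with simplices:

  0-simplices (6): P, Q, R, S, T, U
  1-simplices (12): PQ, PR, PS, PT, PU, QR, QT, RT, RU, ST, SU, TU
  2-simplices (6): PQR, PQT, PRU, PST, RTU, STU

giving chain groups C_0 ≅ Z^6, C_1 ≅ Z^12, C_2 ≅ Z^6.

∂_1: C_1 → C_0 sends each edge [p,q] (with p < q) to q − p. For instance
  ∂RU = U − R.
This gives a 6×12 integer matrix of rank 5; reducing to Smith normal form yields diagonal entries (1,1,1,1,1).

∂_2: C_2 → C_1 maps a triangle to the signed sum of its edges. For instance
  ∂PQR = QR − PR + PQ,
  ∂PQT = QT − PT + PQ.
As a 12×6 matrix over Z this has rank 6, with invariant factors (1,1,1,1,1,1).

Now H_k = ker ∂_k / im ∂_{k+1}, so:

  H_0: rank C_0 − rank ∂_1 = 6 − 5 = 1, and the invariant factors of ∂_1 are all 1, so H_0 = Z.
  H_1: rank ker ∂_1 − rank ∂_2 = (12 − 5) − 6 = 1, and the invariant factors of ∂_2 are all 1, so H_1 = Z.
  H_2: rank ker ∂_2 − rank ∂_3 = (6 − 6) − 0 = 0, and there is no ∂_3, so H_2 = 0.

(K is a triangulation of the cylinder S^1 x I.)

H_0 ≅ Z,  H_1 ≅ Z,  H_2 = 0.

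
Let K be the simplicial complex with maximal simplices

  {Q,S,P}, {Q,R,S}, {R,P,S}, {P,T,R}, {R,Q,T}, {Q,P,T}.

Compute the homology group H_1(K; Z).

H_1 = 0.

Fix the vertex order P < Q < R < S < T and write every simplex with vertices in increasing order. Then dim K = 2 and the simplices of K are:

  0-simplices (5): P, Q, R, S, T
  1-simplices (9): PQ, PR, PS, PT, QR, QS, QT, RS, RT
  2-simplices (6): PQS, PQT, PRS, PRT, QRS, QRT

giving chain groups C_0 ≅ Z^5, C_1 ≅ Z^9, C_2 ≅ Z^6.

The boundary map ∂_1: C_1 → C_0 is given by ∂[p,q] = [q] − [p].
This gives a 5×9 integer matrix of rank 4; reducing to Smith normal form yields diagonal entries (1,1,1,1).

∂_2: C_2 → C_1 maps a triangle to the signed sum of its edges. For instance
  ∂PRS = RS − PS + PR,
  ∂QRS = RS − QS + QR.
The resulting 9×6 matrix has rank 5, and its Smith normal form has invariant factors (1,1,1,1,1).

Computing H_k = (kernel of ∂_k) / (image of ∂_{k+1}):

  H_1: rank ker ∂_1 − rank ∂_2 = (9 − 4) − 5 = 0, and the invariant factors of ∂_2 are all 1, so H_1 ≅ 0.

(K is a triangulation of the 2-sphere S^2.)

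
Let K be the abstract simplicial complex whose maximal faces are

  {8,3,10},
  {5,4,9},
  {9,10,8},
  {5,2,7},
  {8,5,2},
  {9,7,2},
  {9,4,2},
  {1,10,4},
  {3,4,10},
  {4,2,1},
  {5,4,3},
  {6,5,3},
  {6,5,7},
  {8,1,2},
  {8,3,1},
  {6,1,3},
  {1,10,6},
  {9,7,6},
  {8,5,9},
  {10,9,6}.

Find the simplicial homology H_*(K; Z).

H_0 = Z,  H_1 = Z ⊕ Z/2Z,  H_2 = 0.

Order the vertices as 1 < 2 < 3 < 4 < 5 < 6 < 7 < 8 < 9 < 10. Listing each simplex with vertices in this order, K has dimension 2 with simplices:

  0-simplices (10): [1], [2], [3], [4], [5], [6], [7], [8], [9], [10]
  1-simplices (30): (30 of them)
  2-simplices (20): (20 of them)

so the chain groups are C_0 ≅ Z^10, C_1 ≅ Z^30, C_2 ≅ Z^20.

∂_1: C_1 → C_0 sends each edge [p,q] (with p < q) to q − p.
This gives a 10×30 integer matrix of rank 9; reducing to Smith normal form yields diagonal entries (1,1,1,1,1,1,1,1,1).

∂_2: C_2 → C_1 maps a triangle to the signed sum of its edges. For instance
  ∂[3,4,10] = [4,10] − [3,10] + [3,4],
  ∂[5,8,9] = [8,9] − [5,9] + [5,8].
This gives a 30×20 integer matrix of rank 20; reducing to Smith normal form yields diagonal entries (1,1,1,1,1,1,1,1,1,1,1,1,1,1,1,1,1,1,1,2).

Computing H_k = (kernel of ∂_k) / (image of ∂_{k+1}):

  H_0: rank C_0 − rank ∂_1 = 10 − 9 = 1, and the invariant factors of ∂_1 are all 1, so H_0 = Z.
  H_1: rank ker ∂_1 − rank ∂_2 = (30 − 9) − 20 = 1, and ∂_2 has invariant factor 2 > 1, so H_1 = Z ⊕ Z/2Z.
  H_2: rank ker ∂_2 − rank ∂_3 = (20 − 20) − 0 = 0, and there is no ∂_3, so H_2 = 0.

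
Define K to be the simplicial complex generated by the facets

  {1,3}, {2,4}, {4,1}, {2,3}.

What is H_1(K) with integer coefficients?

Fix the vertex order 1 < 2 < 3 < 4 and write every simplex with vertices in increasing order. Then dim K = 1 and the simplices of K are:

  0-simplices (4): [1], [2], [3], [4]
  1-simplices (4): [1,3], [1,4], [2,3], [2,4]

Hence C_0 ≅ Z^4, C_1 ≅ Z^4.

∂_1: C_1 → C_0 is given by ∂[p,q] = [q] − [p].
This gives a 4×4 integer matrix of rank 3; reducing to Smith normal form yields diagonal entries (1,1,1).

Reading off H_k = ker ∂_k / im ∂_{k+1}:

  H_1: rank ker ∂_1 − rank ∂_2 = (4 − 3) − 0 = 1, and there is no ∂_2, so H_1 = Z.

H_1 ≅ Z.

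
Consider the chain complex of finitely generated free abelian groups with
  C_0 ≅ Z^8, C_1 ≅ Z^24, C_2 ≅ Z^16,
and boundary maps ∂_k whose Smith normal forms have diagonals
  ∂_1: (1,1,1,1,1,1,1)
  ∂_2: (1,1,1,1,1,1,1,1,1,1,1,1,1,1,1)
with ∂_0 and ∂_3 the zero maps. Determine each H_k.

H_0 ≅ Z,  H_1 ≅ Z^2,  H_2 ≅ Z.

H_0: b_0 = 8 − 0 − 7 = 1; torsion from ∂_1 factors > 1: none. So H_0 ≅ Z.
H_1: b_1 = 24 − 7 − 15 = 2; torsion from ∂_2 factors > 1: none. So H_1 ≅ Z^2.
H_2: b_2 = 16 − 15 − 0 = 1; torsion from ∂_3 factors > 1: none. So H_2 ≅ Z.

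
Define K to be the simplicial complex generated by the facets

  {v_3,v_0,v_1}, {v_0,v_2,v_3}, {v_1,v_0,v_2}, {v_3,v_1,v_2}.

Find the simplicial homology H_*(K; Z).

H_0 = Z,  H_1 = 0,  H_2 = Z.

Take the total order v_0 < v_1 < v_2 < v_3 on the vertex set. Then K (dimension 2) consists of the simplices:

  0-simplices (4): [v_0], [v_1], [v_2], [v_3]
  1-simplices (6): [v_0,v_1], [v_0,v_2], [v_0,v_3], [v_1,v_2], [v_1,v_3], [v_2,v_3]
  2-simplices (4): [v_0,v_1,v_2], [v_0,v_1,v_3], [v_0,v_2,v_3], [v_1,v_2,v_3]

so the chain groups are C_0 ≅ Z^4, C_1 ≅ Z^6, C_2 ≅ Z^4.

Boundary ∂_1: C_1 → C_0 sends each edge [p,q] (with p < q) to q − p. For instance
  ∂[v_0,v_3] = [v_3] − [v_0].
The resulting 4×6 matrix has rank 3, and its Smith normal form has invariant factors (1,1,1).

Boundary ∂_2: C_2 → C_1 acts by ∂[p,q,r] = [q,r] − [p,r] + [p,q]. For instance
  ∂[v_0,v_1,v_2] = [v_1,v_2] − [v_0,v_2] + [v_0,v_1],
  ∂[v_0,v_1,v_3] = [v_1,v_3] − [v_0,v_3] + [v_0,v_1].
The 6×4 boundary matrix has rank 3 and Smith normal form diag(1,1,1).

Now H_k = ker ∂_k / im ∂_{k+1}, so:

  H_0: rank C_0 − rank ∂_1 = 4 − 3 = 1, and the invariant factors of ∂_1 are all 1, so H_0 = Z.
  H_1: rank ker ∂_1 − rank ∂_2 = (6 − 3) − 3 = 0, and the invariant factors of ∂_2 are all 1, so H_1 = 0.
  H_2: rank ker ∂_2 − rank ∂_3 = (4 − 3) − 0 = 1, and there is no ∂_3, so H_2 = Z.

(K is a triangulation of the 2-sphere S^2.)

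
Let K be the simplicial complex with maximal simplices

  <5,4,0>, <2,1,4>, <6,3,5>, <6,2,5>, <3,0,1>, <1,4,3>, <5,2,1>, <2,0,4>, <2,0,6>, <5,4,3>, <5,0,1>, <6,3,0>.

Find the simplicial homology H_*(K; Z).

Order the vertices as 0 < 1 < 2 < 3 < 4 < 5 < 6. Listing each simplex with vertices in this order, K has dimension 2 with simplices:

  0-simplices (7): [0], [1], [2], [3], [4], [5], [6]
  1-simplices (18): [0,1], [0,2], [0,3], [0,4], [0,5], [0,6], [1,2], [1,3], [1,4], [1,5], [2,4], [2,5], [2,6], [3,4], [3,5], [3,6], [4,5], [5,6]
  2-simplices (12): [0,1,3], [0,1,5], [0,2,4], [0,2,6], [0,3,6], [0,4,5], [1,2,4], [1,2,5], [1,3,4], [2,5,6], [3,4,5], [3,5,6]

so the chain groups are C_0 ≅ Z^7, C_1 ≅ Z^18, C_2 ≅ Z^12.

∂_1: C_1 → C_0 maps an edge to its endpoints' difference, ∂[p,q] = q − p. For instance
  ∂[0,4] = [4] − [0].
As a 7×18 matrix over Z this has rank 6, with invariant factors (1,1,1,1,1,1).

Boundary ∂_2: C_2 → C_1 acts by ∂[p,q,r] = [q,r] − [p,r] + [p,q]. For instance
  ∂[3,5,6] = [5,6] − [3,6] + [3,5],
  ∂[0,2,4] = [2,4] − [0,4] + [0,2].
As a 18×12 matrix over Z this has rank 12, with invariant factors (1,1,1,1,1,1,1,1,1,1,1,2).

Reading off H_k = ker ∂_k / im ∂_{k+1}:

  H_0: rank C_0 − rank ∂_1 = 7 − 6 = 1, and the invariant factors of ∂_1 are all 1, so H_0 ≅ Z.
  H_1: rank ker ∂_1 − rank ∂_2 = (18 − 6) − 12 = 0, and ∂_2 has invariant factor 2 > 1, so H_1 ≅ Z/2Z.
  H_2: rank ker ∂_2 − rank ∂_3 = (12 − 12) − 0 = 0, and there is no ∂_3, so H_2 ≅ 0.

As a check, the Euler characteristic is 7 − 18 + 12 = 1, which agrees with 1 − 0 + 0 = 1.

H_0 = Z,  H_1 = Z/2Z,  H_2 = 0.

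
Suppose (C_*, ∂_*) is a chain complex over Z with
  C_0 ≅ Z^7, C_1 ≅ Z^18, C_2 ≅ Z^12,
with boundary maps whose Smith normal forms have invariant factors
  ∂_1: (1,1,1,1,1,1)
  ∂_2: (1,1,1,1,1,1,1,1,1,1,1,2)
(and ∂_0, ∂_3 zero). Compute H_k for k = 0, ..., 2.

H_0 ≅ Z,  H_1 ≅ Z/2Z,  H_2 = 0.

H_0: b_0 = 7 − 0 − 6 = 1; torsion from ∂_1 factors > 1: none. So H_0 ≅ Z.
H_1: b_1 = 18 − 6 − 12 = 0; torsion from ∂_2 factors > 1: [2]. So H_1 ≅ Z/2Z.
H_2: b_2 = 12 − 12 − 0 = 0; torsion from ∂_3 factors > 1: none. So H_2 ≅ 0.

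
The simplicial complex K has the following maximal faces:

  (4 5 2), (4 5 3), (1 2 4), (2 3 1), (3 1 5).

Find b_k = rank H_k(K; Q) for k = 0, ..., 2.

Take the total order 1 < 2 < 3 < 4 < 5 on the vertex set. Then K (dimension 2) consists of the simplices:

  0-simplices (5): [1], [2], [3], [4], [5]
  1-simplices (10): [1,2], [1,3], [1,4], [1,5], [2,3], [2,4], [2,5], [3,4], [3,5], [4,5]
  2-simplices (5): [1,2,3], [1,2,4], [1,3,5], [2,4,5], [3,4,5]

giving chain groups C_0 ≅ Z^5, C_1 ≅ Z^10, C_2 ≅ Z^5.

Boundary ∂_1: C_1 → C_0 is given by ∂[p,q] = [q] − [p]. For instance
  ∂[2,4] = [4] − [2].
The resulting 5×10 matrix has rank 4, and its Smith normal form has invariant factors (1,1,1,1).

∂_2: C_2 → C_1 acts by ∂[p,q,r] = [q,r] − [p,r] + [p,q]. For instance
  ∂[1,2,4] = [2,4] − [1,4] + [1,2],
  ∂[3,4,5] = [4,5] − [3,5] + [3,4].
The resulting 10×5 matrix has rank 5, and its Smith normal form has invariant factors (1,1,1,1,1).

Computing H_k = (kernel of ∂_k) / (image of ∂_{k+1}):

  H_0: rank C_0 − rank ∂_1 = 5 − 4 = 1, and the invariant factors of ∂_1 are all 1, so H_0 ≅ Z.
  H_1: rank ker ∂_1 − rank ∂_2 = (10 − 4) − 5 = 1, and the invariant factors of ∂_2 are all 1, so H_1 ≅ Z.
  H_2: rank ker ∂_2 − rank ∂_3 = (5 − 5) − 0 = 0, and there is no ∂_3, so H_2 ≅ 0.

Hence the Betti numbers are b_0 = 1, b_1 = 1, b_2 = 0.

b_0 = 1, b_1 = 1, b_2 = 0.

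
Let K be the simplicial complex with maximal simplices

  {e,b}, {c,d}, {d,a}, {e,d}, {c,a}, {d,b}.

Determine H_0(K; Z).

H_0 = Z.

Order the vertices as a < b < c < d < e. Listing each simplex with vertices in this order, K has dimension 1 with simplices:

  0-simplices (5): a, b, c, d, e
  1-simplices (6): ac, ad, bd, be, cd, de

so the chain groups are C_0 ≅ Z^5, C_1 ≅ Z^6.

∂_1: C_1 → C_0 sends each edge [p,q] (with p < q) to q − p. For instance
  ∂bd = d − b.
The 5×6 boundary matrix has rank 4 and Smith normal form diag(1,1,1,1).

Computing H_k = (kernel of ∂_k) / (image of ∂_{k+1}):

  H_0: rank C_0 − rank ∂_1 = 5 − 4 = 1, and the invariant factors of ∂_1 are all 1, so H_0 = Z.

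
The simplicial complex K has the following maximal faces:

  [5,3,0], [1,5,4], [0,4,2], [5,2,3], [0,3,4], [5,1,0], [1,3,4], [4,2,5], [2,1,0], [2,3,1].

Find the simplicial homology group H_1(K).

H_1 ≅ Z_2.

Take the total order 0 < 1 < 2 < 3 < 4 < 5 on the vertex set. Then K (dimension 2) consists of the simplices:

  0-simplices (6): [0], [1], [2], [3], [4], [5]
  1-simplices (15): [0,1], [0,2], [0,3], [0,4], [0,5], [1,2], [1,3], [1,4], [1,5], [2,3], [2,4], [2,5], [3,4], [3,5], [4,5]
  2-simplices (10): [0,1,2], [0,1,5], [0,2,4], [0,3,4], [0,3,5], [1,2,3], [1,3,4], [1,4,5], [2,3,5], [2,4,5]

Hence C_0 ≅ Z^6, C_1 ≅ Z^15, C_2 ≅ Z^10.

Boundary ∂_1: C_1 → C_0 is given by ∂[p,q] = [q] − [p].
The 6×15 boundary matrix has rank 5 and Smith normal form diag(1,1,1,1,1).

∂_2: C_2 → C_1 sends each 2-simplex [p,q,r] to [q,r] − [p,r] + [p,q]. For instance
  ∂[1,4,5] = [4,5] − [1,5] + [1,4],
  ∂[1,2,3] = [2,3] − [1,3] + [1,2].
The 15×10 boundary matrix has rank 10 and Smith normal form diag(1,1,1,1,1,1,1,1,1,2).

From H_k ≅ ker(∂_k) / im(∂_{k+1}) we obtain:

  H_1: rank ker ∂_1 − rank ∂_2 = (15 − 5) − 10 = 0, and ∂_2 has invariant factor 2 > 1, so H_1 = Z_2.

(K is a triangulation of the real projective plane RP^2.)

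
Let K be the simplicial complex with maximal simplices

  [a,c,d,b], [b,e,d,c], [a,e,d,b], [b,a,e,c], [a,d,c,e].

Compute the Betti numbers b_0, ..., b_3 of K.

b_0 = 1, b_1 = 0, b_2 = 0, b_3 = 1.

Take the total order a < b < c < d < e on the vertex set. Then K (dimension 3) consists of the simplices:

  0-simplices (5): a, b, c, d, e
  1-simplices (10): ab, ac, ad, ae, bc, bd, be, cd, ce, de
  2-simplices (10): abc, abd, abe, acd, ace, ade, bcd, bce, bde, cde
  3-simplices (5): abcd, abce, abde, acde, bcde

giving chain groups C_0 ≅ Z^5, C_1 ≅ Z^10, C_2 ≅ Z^10, C_3 ≅ Z^5.

∂_1: C_1 → C_0 maps an edge to its endpoints' difference, ∂[p,q] = q − p. For instance
  ∂de = e − d.
As a 5×10 matrix over Z this has rank 4, with invariant factors (1,1,1,1).

∂_2: C_2 → C_1 sends each 2-simplex [p,q,r] to [q,r] − [p,r] + [p,q]. For instance
  ∂cde = de − ce + cd,
  ∂abc = bc − ac + ab.
The resulting 10×10 matrix has rank 6, and its Smith normal form has invariant factors (1,1,1,1,1,1).

The boundary map ∂_3: C_3 → C_2 sends each 3-simplex σ to the alternating sum Σ_i (−1)^i (σ with its i-th vertex removed). For instance
  ∂abde = bde − ade + abe − abd,
  ∂abcd = bcd − acd + abd − abc.
As a 10×5 matrix over Z this has rank 4, with invariant factors (1,1,1,1).

Now H_k = ker ∂_k / im ∂_{k+1}, so:

  H_0: rank C_0 − rank ∂_1 = 5 − 4 = 1, and the invariant factors of ∂_1 are all 1, so H_0 = Z.
  H_1: rank ker ∂_1 − rank ∂_2 = (10 − 4) − 6 = 0, and the invariant factors of ∂_2 are all 1, so H_1 = 0.
  H_2: rank ker ∂_2 − rank ∂_3 = (10 − 6) − 4 = 0, and the invariant factors of ∂_3 are all 1, so H_2 = 0.
  H_3: rank ker ∂_3 − rank ∂_4 = (5 − 4) − 0 = 1, and there is no ∂_4, so H_3 = Z.

Hence the Betti numbers are b_0 = 1, b_1 = 0, b_2 = 0, b_3 = 1.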